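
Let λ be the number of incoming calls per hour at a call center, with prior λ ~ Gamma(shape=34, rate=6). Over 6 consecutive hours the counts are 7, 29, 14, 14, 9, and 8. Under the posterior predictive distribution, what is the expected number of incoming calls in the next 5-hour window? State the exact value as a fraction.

575/12

Total count: 7 + 29 + 14 + 14 + 9 + 8 = 81.
Total exposure: 6 hours.
Gamma(α, β) with Poisson data over total exposure Σt gives posterior Gamma(α+Σx, β+Σt) = Gamma(115, 12).
Predictive mean over a 5-hour window = T·E[λ|data] = 5·115/12 = 575/12.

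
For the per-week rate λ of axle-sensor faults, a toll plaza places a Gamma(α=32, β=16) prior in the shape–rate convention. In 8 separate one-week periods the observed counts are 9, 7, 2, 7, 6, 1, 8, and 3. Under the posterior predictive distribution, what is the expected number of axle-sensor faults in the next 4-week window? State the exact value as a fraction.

25/2

Total count: 9 + 7 + 2 + 7 + 6 + 1 + 8 + 3 = 43.
Total exposure: 8 weeks.
The Gamma prior is conjugate for the Poisson rate, so λ | data ~ Gamma(32+43, 16+8) = Gamma(75, 24).
Predictive mean over a 4-week window = T·E[λ|data] = 4·75/24 = 25/2.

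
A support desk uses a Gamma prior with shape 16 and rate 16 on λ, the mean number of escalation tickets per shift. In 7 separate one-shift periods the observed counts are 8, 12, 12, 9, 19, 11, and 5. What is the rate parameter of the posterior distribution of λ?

23

Total count: 8 + 12 + 12 + 9 + 19 + 11 + 5 = 76.
Total exposure: 7 shifts.
Gamma(α, β) with Poisson data over total exposure Σt gives posterior Gamma(α+Σx, β+Σt) = Gamma(92, 23).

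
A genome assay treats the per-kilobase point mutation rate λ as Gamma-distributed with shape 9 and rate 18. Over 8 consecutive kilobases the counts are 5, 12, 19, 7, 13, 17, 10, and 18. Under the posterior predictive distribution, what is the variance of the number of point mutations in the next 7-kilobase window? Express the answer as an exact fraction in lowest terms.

Total count: 5 + 12 + 19 + 7 + 13 + 17 + 10 + 18 = 101.
Total exposure: 8 kilobases.
Posterior: α' = 9 + 101 = 110, β' = 18 + 8 = 26.
The posterior predictive for a window of length T is Negative Binomial with variance T·α'·(β'+T)/β'² = 7·110·33/676 = 12705/338.

12705/338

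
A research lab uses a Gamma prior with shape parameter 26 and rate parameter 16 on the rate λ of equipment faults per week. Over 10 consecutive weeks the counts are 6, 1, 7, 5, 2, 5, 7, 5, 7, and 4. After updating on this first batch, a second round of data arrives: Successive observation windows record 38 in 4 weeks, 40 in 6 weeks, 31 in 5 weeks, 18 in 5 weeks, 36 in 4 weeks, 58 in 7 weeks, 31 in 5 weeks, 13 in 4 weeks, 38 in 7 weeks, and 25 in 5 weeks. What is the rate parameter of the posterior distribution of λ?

Total count: 6 + 1 + 7 + 5 + 2 + 5 + 7 + 5 + 7 + 4 = 49.
Total exposure: 10 weeks.
After the first batch: Gamma(26 + 49, 16 + 10) = Gamma(75, 26).
Total count: 38 + 40 + 31 + 18 + 36 + 58 + 31 + 13 + 38 + 25 = 328.
Total exposure: 4 + 6 + 5 + 5 + 4 + 7 + 5 + 4 + 7 + 5 = 52 weeks.
After the second batch: Gamma(75 + 328, 26 + 52) = Gamma(403, 78).

78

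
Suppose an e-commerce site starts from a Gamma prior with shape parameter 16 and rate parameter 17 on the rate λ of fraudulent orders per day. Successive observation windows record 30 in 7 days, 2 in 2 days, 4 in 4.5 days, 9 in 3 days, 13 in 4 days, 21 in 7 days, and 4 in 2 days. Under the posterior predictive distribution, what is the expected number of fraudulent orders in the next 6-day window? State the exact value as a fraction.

396/31

Total count: 30 + 2 + 4 + 9 + 13 + 21 + 4 = 83.
Total exposure: 7 + 2 + 4.5 + 3 + 4 + 7 + 2 = 29.5 days.
By Gamma–Poisson conjugacy, the posterior is Gamma(α + Σx, β + Σt) = Gamma(16 + 83, 17 + 29.5) = Gamma(99, 93/2).
Predictive mean over a 6-day window = T·E[λ|data] = 6·99/(93/2) = 396/31.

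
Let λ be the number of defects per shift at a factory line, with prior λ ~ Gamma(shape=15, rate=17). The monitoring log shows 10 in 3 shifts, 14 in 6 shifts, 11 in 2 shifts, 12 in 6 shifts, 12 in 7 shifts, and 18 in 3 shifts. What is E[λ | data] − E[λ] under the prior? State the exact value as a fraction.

226/187

Total count: 10 + 14 + 11 + 12 + 12 + 18 = 77.
Total exposure: 3 + 6 + 2 + 6 + 7 + 3 = 27 shifts.
The Gamma prior is conjugate for the Poisson rate, so λ | data ~ Gamma(15+77, 17+27) = Gamma(92, 44).
Posterior mean = 92/44 = 23/11; prior mean = 15/17 = 15/17. Difference = 23/11 − 15/17 = 226/187.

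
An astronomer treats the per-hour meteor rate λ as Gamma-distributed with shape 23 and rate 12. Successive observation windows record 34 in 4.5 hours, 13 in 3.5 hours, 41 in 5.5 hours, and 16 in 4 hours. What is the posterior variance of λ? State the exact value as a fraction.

508/3481

Total count: 34 + 13 + 41 + 16 = 104.
Total exposure: 4.5 + 3.5 + 5.5 + 4 = 17.5 hours.
Posterior: α' = 23 + 104 = 127, β' = 12 + 17.5 = 59/2.
Posterior variance = α'/β'² = 127/(3481/4) = 508/3481.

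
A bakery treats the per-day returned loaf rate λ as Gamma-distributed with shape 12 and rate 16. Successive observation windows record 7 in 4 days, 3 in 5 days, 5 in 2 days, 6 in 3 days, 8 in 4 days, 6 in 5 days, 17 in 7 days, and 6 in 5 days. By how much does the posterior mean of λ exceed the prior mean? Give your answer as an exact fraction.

Total count: 7 + 3 + 5 + 6 + 8 + 6 + 17 + 6 = 58.
Total exposure: 4 + 5 + 2 + 3 + 4 + 5 + 7 + 5 = 35 days.
The Gamma prior is conjugate for the Poisson rate, so λ | data ~ Gamma(12+58, 16+35) = Gamma(70, 51).
Posterior mean = 70/51 = 70/51; prior mean = 12/16 = 3/4. Difference = 70/51 − 3/4 = 127/204.

127/204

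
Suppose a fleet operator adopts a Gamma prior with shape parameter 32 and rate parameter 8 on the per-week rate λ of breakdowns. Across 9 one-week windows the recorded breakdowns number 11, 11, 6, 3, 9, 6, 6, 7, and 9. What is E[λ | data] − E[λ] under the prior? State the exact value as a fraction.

Total count: 11 + 11 + 6 + 3 + 9 + 6 + 6 + 7 + 9 = 68.
Total exposure: 9 weeks.
Posterior: α' = 32 + 68 = 100, β' = 8 + 9 = 17.
Posterior mean = 100/17 = 100/17; prior mean = 32/8 = 4. Difference = 100/17 − 4 = 32/17.

32/17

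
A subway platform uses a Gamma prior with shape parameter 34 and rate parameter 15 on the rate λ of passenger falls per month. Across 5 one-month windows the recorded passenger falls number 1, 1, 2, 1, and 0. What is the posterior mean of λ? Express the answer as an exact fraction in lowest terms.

39/20

Total count: 1 + 1 + 2 + 1 + 0 = 5.
Total exposure: 5 months.
By Gamma–Poisson conjugacy, the posterior is Gamma(α + Σx, β + Σt) = Gamma(34 + 5, 15 + 5) = Gamma(39, 20).
Posterior mean = α'/β' = 39/20.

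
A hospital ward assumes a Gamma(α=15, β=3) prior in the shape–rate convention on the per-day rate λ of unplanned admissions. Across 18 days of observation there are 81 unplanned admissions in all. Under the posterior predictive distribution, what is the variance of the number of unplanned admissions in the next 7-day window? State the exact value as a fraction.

Total count 81 over total exposure 18 days.
By Gamma–Poisson conjugacy, the posterior is Gamma(α + Σx, β + Σt) = Gamma(15 + 81, 3 + 18) = Gamma(96, 21).
The posterior predictive for a window of length T is Negative Binomial with variance T·α'·(β'+T)/β'² = 7·96·28/441 = 128/3.

128/3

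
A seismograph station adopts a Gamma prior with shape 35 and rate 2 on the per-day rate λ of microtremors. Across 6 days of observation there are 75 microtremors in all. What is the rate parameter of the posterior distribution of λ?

8

Total count 75 over total exposure 6 days.
Posterior: α' = 35 + 75 = 110, β' = 2 + 6 = 8.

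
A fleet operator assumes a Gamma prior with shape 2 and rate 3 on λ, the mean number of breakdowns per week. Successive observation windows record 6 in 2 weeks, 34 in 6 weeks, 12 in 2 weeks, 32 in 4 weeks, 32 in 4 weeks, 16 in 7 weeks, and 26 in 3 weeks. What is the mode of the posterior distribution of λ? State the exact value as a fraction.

Total count: 6 + 34 + 12 + 32 + 32 + 16 + 26 = 158.
Total exposure: 2 + 6 + 2 + 4 + 4 + 7 + 3 = 28 weeks.
The Gamma prior is conjugate for the Poisson rate, so λ | data ~ Gamma(2+158, 3+28) = Gamma(160, 31).
Posterior mode = (α'−1)/β' = 159/31.

159/31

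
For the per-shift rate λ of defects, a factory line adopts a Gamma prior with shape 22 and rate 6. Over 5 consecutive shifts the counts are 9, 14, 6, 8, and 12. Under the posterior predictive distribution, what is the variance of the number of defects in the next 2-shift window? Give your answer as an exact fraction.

1846/121

Total count: 9 + 14 + 6 + 8 + 12 = 49.
Total exposure: 5 shifts.
The Gamma prior is conjugate for the Poisson rate, so λ | data ~ Gamma(22+49, 6+5) = Gamma(71, 11).
The posterior predictive for a window of length T is Negative Binomial with variance T·α'·(β'+T)/β'² = 2·71·13/121 = 1846/121.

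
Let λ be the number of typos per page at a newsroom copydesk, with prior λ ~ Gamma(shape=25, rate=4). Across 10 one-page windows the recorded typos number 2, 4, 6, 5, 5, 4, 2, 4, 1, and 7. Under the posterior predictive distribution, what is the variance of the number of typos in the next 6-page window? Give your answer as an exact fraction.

1950/49

Total count: 2 + 4 + 6 + 5 + 5 + 4 + 2 + 4 + 1 + 7 = 40.
Total exposure: 10 pages.
The Gamma prior is conjugate for the Poisson rate, so λ | data ~ Gamma(25+40, 4+10) = Gamma(65, 14).
The posterior predictive for a window of length T is Negative Binomial with variance T·α'·(β'+T)/β'² = 6·65·20/196 = 1950/49.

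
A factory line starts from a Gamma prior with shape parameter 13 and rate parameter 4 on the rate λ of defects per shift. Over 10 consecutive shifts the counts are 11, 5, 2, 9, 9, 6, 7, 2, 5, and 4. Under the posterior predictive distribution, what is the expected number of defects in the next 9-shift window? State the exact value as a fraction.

657/14

Total count: 11 + 5 + 2 + 9 + 9 + 6 + 7 + 2 + 5 + 4 = 60.
Total exposure: 10 shifts.
The Gamma prior is conjugate for the Poisson rate, so λ | data ~ Gamma(13+60, 4+10) = Gamma(73, 14).
Predictive mean over a 9-shift window = T·E[λ|data] = 9·73/14 = 657/14.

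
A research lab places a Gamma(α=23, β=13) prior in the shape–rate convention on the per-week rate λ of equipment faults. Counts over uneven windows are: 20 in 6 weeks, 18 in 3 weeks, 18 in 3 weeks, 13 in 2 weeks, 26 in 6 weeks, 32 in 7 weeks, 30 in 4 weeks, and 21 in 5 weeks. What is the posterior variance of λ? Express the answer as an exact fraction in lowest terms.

201/2401

Total count: 20 + 18 + 18 + 13 + 26 + 32 + 30 + 21 = 178.
Total exposure: 6 + 3 + 3 + 2 + 6 + 7 + 4 + 5 = 36 weeks.
Conjugate update: add total count to the shape and total exposure to the rate, giving Gamma(201, 49).
Posterior variance = α'/β'² = 201/2401.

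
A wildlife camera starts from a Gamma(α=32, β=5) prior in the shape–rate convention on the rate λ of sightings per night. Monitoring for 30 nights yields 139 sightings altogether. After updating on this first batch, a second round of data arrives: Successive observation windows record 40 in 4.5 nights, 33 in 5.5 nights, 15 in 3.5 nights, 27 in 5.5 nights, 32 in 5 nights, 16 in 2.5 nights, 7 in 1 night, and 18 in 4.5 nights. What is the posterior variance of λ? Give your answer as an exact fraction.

359/4489

Total count 139 over total exposure 30 nights.
After the first batch: Gamma(32 + 139, 5 + 30) = Gamma(171, 35).
Total count: 40 + 33 + 15 + 27 + 32 + 16 + 7 + 18 = 188.
Total exposure: 4.5 + 5.5 + 3.5 + 5.5 + 5 + 2.5 + 1 + 4.5 = 32 nights.
After the second batch: Gamma(171 + 188, 35 + 32) = Gamma(359, 67).
Posterior variance = α'/β'² = 359/4489.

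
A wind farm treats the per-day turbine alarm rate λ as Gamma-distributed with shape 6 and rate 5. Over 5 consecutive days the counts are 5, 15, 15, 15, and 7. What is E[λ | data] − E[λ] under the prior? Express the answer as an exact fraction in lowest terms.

Total count: 5 + 15 + 15 + 15 + 7 = 57.
Total exposure: 5 days.
The Gamma prior is conjugate for the Poisson rate, so λ | data ~ Gamma(6+57, 5+5) = Gamma(63, 10).
Posterior mean = 63/10 = 63/10; prior mean = 6/5 = 6/5. Difference = 63/10 − 6/5 = 51/10.

51/10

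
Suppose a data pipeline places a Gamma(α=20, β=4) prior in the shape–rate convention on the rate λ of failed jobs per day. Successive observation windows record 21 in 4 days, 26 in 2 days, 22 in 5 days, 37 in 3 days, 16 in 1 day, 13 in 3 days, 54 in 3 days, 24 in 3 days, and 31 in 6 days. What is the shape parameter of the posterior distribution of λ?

Total count: 21 + 26 + 22 + 37 + 16 + 13 + 54 + 24 + 31 = 244.
Total exposure: 4 + 2 + 5 + 3 + 1 + 3 + 3 + 3 + 6 = 30 days.
Gamma(α, β) with Poisson data over total exposure Σt gives posterior Gamma(α+Σx, β+Σt) = Gamma(264, 34).

264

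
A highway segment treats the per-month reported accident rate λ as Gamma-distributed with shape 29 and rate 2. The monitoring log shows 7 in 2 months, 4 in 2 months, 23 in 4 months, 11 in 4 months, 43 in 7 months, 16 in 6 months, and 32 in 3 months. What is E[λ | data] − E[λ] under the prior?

Total count: 7 + 4 + 23 + 11 + 43 + 16 + 32 = 136.
Total exposure: 2 + 2 + 4 + 4 + 7 + 6 + 3 = 28 months.
Conjugate update: add total count to the shape and total exposure to the rate, giving Gamma(165, 30).
Posterior mean = 165/30 = 11/2; prior mean = 29/2 = 29/2. Difference = 11/2 − 29/2 = -9.

-9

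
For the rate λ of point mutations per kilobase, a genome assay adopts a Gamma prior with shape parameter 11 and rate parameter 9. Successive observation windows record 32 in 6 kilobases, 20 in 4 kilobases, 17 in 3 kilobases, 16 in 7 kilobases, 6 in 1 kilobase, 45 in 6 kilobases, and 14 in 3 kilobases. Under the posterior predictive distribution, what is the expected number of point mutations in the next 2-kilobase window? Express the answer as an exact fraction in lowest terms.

322/39

Total count: 32 + 20 + 17 + 16 + 6 + 45 + 14 = 150.
Total exposure: 6 + 4 + 3 + 7 + 1 + 6 + 3 = 30 kilobases.
By Gamma–Poisson conjugacy, the posterior is Gamma(α + Σx, β + Σt) = Gamma(11 + 150, 9 + 30) = Gamma(161, 39).
Predictive mean over a 2-kilobase window = T·E[λ|data] = 2·161/39 = 322/39.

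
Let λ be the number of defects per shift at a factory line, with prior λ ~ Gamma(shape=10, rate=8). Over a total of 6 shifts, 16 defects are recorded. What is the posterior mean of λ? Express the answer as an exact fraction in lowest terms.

Total count 16 over total exposure 6 shifts.
Gamma(α, β) with Poisson data over total exposure Σt gives posterior Gamma(α+Σx, β+Σt) = Gamma(26, 14).
Posterior mean = α'/β' = 26/14 = 13/7.

13/7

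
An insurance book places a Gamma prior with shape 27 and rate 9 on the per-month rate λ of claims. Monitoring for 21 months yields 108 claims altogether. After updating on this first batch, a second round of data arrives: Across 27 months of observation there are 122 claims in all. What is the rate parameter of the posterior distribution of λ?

57

Total count 108 over total exposure 21 months.
After the first batch: Gamma(27 + 108, 9 + 21) = Gamma(135, 30).
Total count 122 over total exposure 27 months.
After the second batch: Gamma(135 + 122, 30 + 27) = Gamma(257, 57).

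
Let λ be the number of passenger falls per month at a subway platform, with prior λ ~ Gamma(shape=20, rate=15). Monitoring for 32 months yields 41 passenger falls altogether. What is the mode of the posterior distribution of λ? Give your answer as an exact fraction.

60/47

Total count 41 over total exposure 32 months.
Posterior: α' = 20 + 41 = 61, β' = 15 + 32 = 47.
Posterior mode = (α'−1)/β' = 60/47.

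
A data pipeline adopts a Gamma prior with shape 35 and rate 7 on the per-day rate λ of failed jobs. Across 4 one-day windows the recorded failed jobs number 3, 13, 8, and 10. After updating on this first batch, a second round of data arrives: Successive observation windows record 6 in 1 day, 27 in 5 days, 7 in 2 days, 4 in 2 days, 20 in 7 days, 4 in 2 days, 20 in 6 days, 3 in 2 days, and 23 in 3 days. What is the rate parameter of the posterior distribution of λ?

Total count: 3 + 13 + 8 + 10 = 34.
Total exposure: 4 days.
After the first batch: Gamma(35 + 34, 7 + 4) = Gamma(69, 11).
Total count: 6 + 27 + 7 + 4 + 20 + 4 + 20 + 3 + 23 = 114.
Total exposure: 1 + 5 + 2 + 2 + 7 + 2 + 6 + 2 + 3 = 30 days.
After the second batch: Gamma(69 + 114, 11 + 30) = Gamma(183, 41).

41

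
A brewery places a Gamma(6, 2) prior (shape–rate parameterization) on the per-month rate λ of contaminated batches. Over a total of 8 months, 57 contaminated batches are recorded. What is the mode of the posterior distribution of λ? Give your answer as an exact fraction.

31/5

Total count 57 over total exposure 8 months.
Posterior: α' = 6 + 57 = 63, β' = 2 + 8 = 10.
Posterior mode = (α'−1)/β' = 62/10 = 31/5.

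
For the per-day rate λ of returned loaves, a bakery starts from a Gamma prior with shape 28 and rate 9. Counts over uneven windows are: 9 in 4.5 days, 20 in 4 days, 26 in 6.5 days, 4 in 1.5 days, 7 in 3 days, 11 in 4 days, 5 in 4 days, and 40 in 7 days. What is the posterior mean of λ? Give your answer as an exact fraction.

Total count: 9 + 20 + 26 + 4 + 7 + 11 + 5 + 40 = 122.
Total exposure: 4.5 + 4 + 6.5 + 1.5 + 3 + 4 + 4 + 7 = 34.5 days.
By Gamma–Poisson conjugacy, the posterior is Gamma(α + Σx, β + Σt) = Gamma(28 + 122, 9 + 34.5) = Gamma(150, 87/2).
Posterior mean = α'/β' = 150/(87/2) = 100/29.

100/29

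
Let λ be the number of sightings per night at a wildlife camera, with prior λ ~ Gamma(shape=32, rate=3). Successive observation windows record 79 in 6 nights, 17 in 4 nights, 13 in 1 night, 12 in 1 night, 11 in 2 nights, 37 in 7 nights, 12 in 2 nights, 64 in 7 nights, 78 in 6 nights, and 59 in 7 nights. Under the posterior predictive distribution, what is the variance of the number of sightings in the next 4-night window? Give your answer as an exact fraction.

900/23

Total count: 79 + 17 + 13 + 12 + 11 + 37 + 12 + 64 + 78 + 59 = 382.
Total exposure: 6 + 4 + 1 + 1 + 2 + 7 + 2 + 7 + 6 + 7 = 43 nights.
Conjugate update: add total count to the shape and total exposure to the rate, giving Gamma(414, 46).
The posterior predictive for a window of length T is Negative Binomial with variance T·α'·(β'+T)/β'² = 4·414·50/2116 = 900/23.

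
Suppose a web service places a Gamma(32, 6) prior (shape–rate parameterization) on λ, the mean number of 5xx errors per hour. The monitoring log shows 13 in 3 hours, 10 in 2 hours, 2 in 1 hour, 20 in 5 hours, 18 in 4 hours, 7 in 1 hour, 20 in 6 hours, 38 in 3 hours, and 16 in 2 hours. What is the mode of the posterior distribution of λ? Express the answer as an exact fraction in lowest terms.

Total count: 13 + 10 + 2 + 20 + 18 + 7 + 20 + 38 + 16 = 144.
Total exposure: 3 + 2 + 1 + 5 + 4 + 1 + 6 + 3 + 2 = 27 hours.
By Gamma–Poisson conjugacy, the posterior is Gamma(α + Σx, β + Σt) = Gamma(32 + 144, 6 + 27) = Gamma(176, 33).
Posterior mode = (α'−1)/β' = 175/33.

175/33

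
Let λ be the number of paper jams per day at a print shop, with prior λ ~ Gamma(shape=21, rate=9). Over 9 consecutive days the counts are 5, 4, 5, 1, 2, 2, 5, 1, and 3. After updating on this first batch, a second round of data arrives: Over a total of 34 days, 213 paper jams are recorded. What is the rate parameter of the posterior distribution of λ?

Total count: 5 + 4 + 5 + 1 + 2 + 2 + 5 + 1 + 3 = 28.
Total exposure: 9 days.
After the first batch: Gamma(21 + 28, 9 + 9) = Gamma(49, 18).
Total count 213 over total exposure 34 days.
After the second batch: Gamma(49 + 213, 18 + 34) = Gamma(262, 52).

52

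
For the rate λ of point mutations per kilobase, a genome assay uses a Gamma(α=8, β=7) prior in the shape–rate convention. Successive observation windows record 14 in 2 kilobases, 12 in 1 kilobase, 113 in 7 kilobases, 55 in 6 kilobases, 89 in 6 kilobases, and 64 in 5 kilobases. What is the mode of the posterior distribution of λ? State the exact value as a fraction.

Total count: 14 + 12 + 113 + 55 + 89 + 64 = 347.
Total exposure: 2 + 1 + 7 + 6 + 6 + 5 = 27 kilobases.
By Gamma–Poisson conjugacy, the posterior is Gamma(α + Σx, β + Σt) = Gamma(8 + 347, 7 + 27) = Gamma(355, 34).
Posterior mode = (α'−1)/β' = 354/34 = 177/17.

177/17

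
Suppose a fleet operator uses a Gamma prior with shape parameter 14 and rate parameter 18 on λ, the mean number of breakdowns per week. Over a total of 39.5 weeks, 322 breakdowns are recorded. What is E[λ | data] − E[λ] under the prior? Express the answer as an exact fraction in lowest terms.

5243/1035

Total count 322 over total exposure 39.5 weeks.
Gamma(α, β) with Poisson data over total exposure Σt gives posterior Gamma(α+Σx, β+Σt) = Gamma(336, 115/2).
Posterior mean = 336/(115/2) = 672/115; prior mean = 14/18 = 7/9. Difference = 672/115 − 7/9 = 5243/1035.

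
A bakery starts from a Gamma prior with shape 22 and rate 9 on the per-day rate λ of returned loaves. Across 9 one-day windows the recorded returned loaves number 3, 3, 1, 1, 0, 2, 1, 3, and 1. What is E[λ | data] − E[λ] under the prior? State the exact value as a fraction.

-7/18

Total count: 3 + 3 + 1 + 1 + 0 + 2 + 1 + 3 + 1 = 15.
Total exposure: 9 days.
By Gamma–Poisson conjugacy, the posterior is Gamma(α + Σx, β + Σt) = Gamma(22 + 15, 9 + 9) = Gamma(37, 18).
Posterior mean = 37/18 = 37/18; prior mean = 22/9 = 22/9. Difference = 37/18 − 22/9 = -7/18.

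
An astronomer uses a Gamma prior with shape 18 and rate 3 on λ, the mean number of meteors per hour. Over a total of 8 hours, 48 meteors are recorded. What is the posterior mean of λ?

Total count 48 over total exposure 8 hours.
The Gamma prior is conjugate for the Poisson rate, so λ | data ~ Gamma(18+48, 3+8) = Gamma(66, 11).
Posterior mean = α'/β' = 66/11 = 6.

6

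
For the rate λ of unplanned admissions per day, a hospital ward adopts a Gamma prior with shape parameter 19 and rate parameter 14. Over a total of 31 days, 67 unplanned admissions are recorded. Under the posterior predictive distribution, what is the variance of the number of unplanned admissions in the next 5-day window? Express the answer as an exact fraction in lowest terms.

860/81

Total count 67 over total exposure 31 days.
Conjugate update: add total count to the shape and total exposure to the rate, giving Gamma(86, 45).
The posterior predictive for a window of length T is Negative Binomial with variance T·α'·(β'+T)/β'² = 5·86·50/2025 = 860/81.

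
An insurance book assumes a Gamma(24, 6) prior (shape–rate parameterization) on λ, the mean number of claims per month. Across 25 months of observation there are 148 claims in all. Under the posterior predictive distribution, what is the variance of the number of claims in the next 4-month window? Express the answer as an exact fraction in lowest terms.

Total count 148 over total exposure 25 months.
The Gamma prior is conjugate for the Poisson rate, so λ | data ~ Gamma(24+148, 6+25) = Gamma(172, 31).
The posterior predictive for a window of length T is Negative Binomial with variance T·α'·(β'+T)/β'² = 4·172·35/961 = 24080/961.

24080/961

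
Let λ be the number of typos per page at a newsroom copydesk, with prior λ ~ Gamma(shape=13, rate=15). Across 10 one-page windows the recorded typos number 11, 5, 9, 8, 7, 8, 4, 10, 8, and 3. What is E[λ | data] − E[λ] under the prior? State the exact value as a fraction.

193/75

Total count: 11 + 5 + 9 + 8 + 7 + 8 + 4 + 10 + 8 + 3 = 73.
Total exposure: 10 pages.
Gamma(α, β) with Poisson data over total exposure Σt gives posterior Gamma(α+Σx, β+Σt) = Gamma(86, 25).
Posterior mean = 86/25 = 86/25; prior mean = 13/15 = 13/15. Difference = 86/25 − 13/15 = 193/75.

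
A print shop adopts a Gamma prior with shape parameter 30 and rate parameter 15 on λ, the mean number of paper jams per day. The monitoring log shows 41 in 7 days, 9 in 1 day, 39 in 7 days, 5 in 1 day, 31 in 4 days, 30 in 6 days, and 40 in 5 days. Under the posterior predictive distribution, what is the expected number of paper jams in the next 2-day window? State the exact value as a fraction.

225/23

Total count: 41 + 9 + 39 + 5 + 31 + 30 + 40 = 195.
Total exposure: 7 + 1 + 7 + 1 + 4 + 6 + 5 = 31 days.
Gamma(α, β) with Poisson data over total exposure Σt gives posterior Gamma(α+Σx, β+Σt) = Gamma(225, 46).
Predictive mean over a 2-day window = T·E[λ|data] = 2·225/46 = 225/23.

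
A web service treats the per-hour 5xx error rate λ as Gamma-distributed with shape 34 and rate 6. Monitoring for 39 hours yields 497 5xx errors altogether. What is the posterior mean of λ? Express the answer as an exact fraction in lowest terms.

Total count 497 over total exposure 39 hours.
The Gamma prior is conjugate for the Poisson rate, so λ | data ~ Gamma(34+497, 6+39) = Gamma(531, 45).
Posterior mean = α'/β' = 531/45 = 59/5.

59/5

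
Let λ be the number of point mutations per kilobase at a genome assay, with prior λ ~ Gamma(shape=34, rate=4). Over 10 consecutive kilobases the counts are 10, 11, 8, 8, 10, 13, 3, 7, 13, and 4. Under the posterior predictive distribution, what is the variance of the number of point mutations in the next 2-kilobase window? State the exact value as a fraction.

Total count: 10 + 11 + 8 + 8 + 10 + 13 + 3 + 7 + 13 + 4 = 87.
Total exposure: 10 kilobases.
Conjugate update: add total count to the shape and total exposure to the rate, giving Gamma(121, 14).
The posterior predictive for a window of length T is Negative Binomial with variance T·α'·(β'+T)/β'² = 2·121·16/196 = 968/49.

968/49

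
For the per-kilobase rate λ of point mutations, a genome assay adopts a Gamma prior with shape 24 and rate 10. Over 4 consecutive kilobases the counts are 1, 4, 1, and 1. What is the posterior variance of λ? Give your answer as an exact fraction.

Total count: 1 + 4 + 1 + 1 = 7.
Total exposure: 4 kilobases.
Posterior: α' = 24 + 7 = 31, β' = 10 + 4 = 14.
Posterior variance = α'/β'² = 31/196.

31/196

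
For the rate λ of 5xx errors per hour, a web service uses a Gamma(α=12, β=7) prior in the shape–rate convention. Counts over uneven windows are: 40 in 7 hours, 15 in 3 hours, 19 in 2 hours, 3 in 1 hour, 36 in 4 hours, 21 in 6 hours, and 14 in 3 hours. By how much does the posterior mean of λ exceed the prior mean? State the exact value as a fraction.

724/231

Total count: 40 + 15 + 19 + 3 + 36 + 21 + 14 = 148.
Total exposure: 7 + 3 + 2 + 1 + 4 + 6 + 3 = 26 hours.
The Gamma prior is conjugate for the Poisson rate, so λ | data ~ Gamma(12+148, 7+26) = Gamma(160, 33).
Posterior mean = 160/33 = 160/33; prior mean = 12/7 = 12/7. Difference = 160/33 − 12/7 = 724/231.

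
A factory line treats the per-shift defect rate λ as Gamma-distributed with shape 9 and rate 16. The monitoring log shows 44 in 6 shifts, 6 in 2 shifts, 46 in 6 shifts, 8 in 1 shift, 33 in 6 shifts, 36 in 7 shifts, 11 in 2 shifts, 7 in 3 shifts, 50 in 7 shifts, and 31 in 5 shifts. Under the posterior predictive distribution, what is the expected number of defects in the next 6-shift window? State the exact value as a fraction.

1686/61

Total count: 44 + 6 + 46 + 8 + 33 + 36 + 11 + 7 + 50 + 31 = 272.
Total exposure: 6 + 2 + 6 + 1 + 6 + 7 + 2 + 3 + 7 + 5 = 45 shifts.
Conjugate update: add total count to the shape and total exposure to the rate, giving Gamma(281, 61).
Predictive mean over a 6-shift window = T·E[λ|data] = 6·281/61 = 1686/61.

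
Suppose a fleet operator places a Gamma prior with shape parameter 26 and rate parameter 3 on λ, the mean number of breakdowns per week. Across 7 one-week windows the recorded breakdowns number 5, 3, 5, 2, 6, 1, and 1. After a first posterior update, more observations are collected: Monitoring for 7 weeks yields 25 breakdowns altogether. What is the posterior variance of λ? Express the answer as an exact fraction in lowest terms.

Total count: 5 + 3 + 5 + 2 + 6 + 1 + 1 = 23.
Total exposure: 7 weeks.
After the first batch: Gamma(26 + 23, 3 + 7) = Gamma(49, 10).
Total count 25 over total exposure 7 weeks.
After the second batch: Gamma(49 + 25, 10 + 7) = Gamma(74, 17).
Posterior variance = α'/β'² = 74/289.

74/289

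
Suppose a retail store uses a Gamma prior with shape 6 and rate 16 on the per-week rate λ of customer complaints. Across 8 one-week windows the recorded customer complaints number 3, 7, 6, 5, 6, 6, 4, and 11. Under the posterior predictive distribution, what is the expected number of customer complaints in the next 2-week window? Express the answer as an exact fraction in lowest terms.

Total count: 3 + 7 + 6 + 5 + 6 + 6 + 4 + 11 = 48.
Total exposure: 8 weeks.
By Gamma–Poisson conjugacy, the posterior is Gamma(α + Σx, β + Σt) = Gamma(6 + 48, 16 + 8) = Gamma(54, 24).
Predictive mean over a 2-week window = T·E[λ|data] = 2·54/24 = 9/2.

9/2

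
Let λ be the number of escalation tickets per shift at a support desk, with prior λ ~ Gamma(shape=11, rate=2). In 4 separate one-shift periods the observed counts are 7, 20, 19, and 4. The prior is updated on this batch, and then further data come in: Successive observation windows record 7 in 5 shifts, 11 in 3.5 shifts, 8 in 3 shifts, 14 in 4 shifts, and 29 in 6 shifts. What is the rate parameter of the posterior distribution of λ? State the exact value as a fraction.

55/2

Total count: 7 + 20 + 19 + 4 = 50.
Total exposure: 4 shifts.
After the first batch: Gamma(11 + 50, 2 + 4) = Gamma(61, 6).
Total count: 7 + 11 + 8 + 14 + 29 = 69.
Total exposure: 5 + 3.5 + 3 + 4 + 6 = 21.5 shifts.
After the second batch: Gamma(61 + 69, 6 + 21.5) = Gamma(130, 55/2).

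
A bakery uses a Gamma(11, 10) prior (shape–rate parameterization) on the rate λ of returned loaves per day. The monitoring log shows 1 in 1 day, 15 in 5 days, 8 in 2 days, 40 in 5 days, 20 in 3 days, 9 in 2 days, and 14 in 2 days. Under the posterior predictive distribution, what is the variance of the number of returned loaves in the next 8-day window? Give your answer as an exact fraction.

Total count: 1 + 15 + 8 + 40 + 20 + 9 + 14 = 107.
Total exposure: 1 + 5 + 2 + 5 + 3 + 2 + 2 = 20 days.
The Gamma prior is conjugate for the Poisson rate, so λ | data ~ Gamma(11+107, 10+20) = Gamma(118, 30).
The posterior predictive for a window of length T is Negative Binomial with variance T·α'·(β'+T)/β'² = 8·118·38/900 = 8968/225.

8968/225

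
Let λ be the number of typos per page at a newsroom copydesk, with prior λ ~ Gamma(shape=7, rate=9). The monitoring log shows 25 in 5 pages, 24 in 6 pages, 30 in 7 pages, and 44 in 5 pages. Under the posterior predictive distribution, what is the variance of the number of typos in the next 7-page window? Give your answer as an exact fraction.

Total count: 25 + 24 + 30 + 44 = 123.
Total exposure: 5 + 6 + 7 + 5 = 23 pages.
By Gamma–Poisson conjugacy, the posterior is Gamma(α + Σx, β + Σt) = Gamma(7 + 123, 9 + 23) = Gamma(130, 32).
The posterior predictive for a window of length T is Negative Binomial with variance T·α'·(β'+T)/β'² = 7·130·39/1024 = 17745/512.

17745/512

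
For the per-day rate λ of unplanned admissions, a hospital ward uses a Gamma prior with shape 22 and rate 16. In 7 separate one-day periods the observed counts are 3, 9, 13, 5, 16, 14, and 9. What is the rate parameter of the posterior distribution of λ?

23

Total count: 3 + 9 + 13 + 5 + 16 + 14 + 9 = 69.
Total exposure: 7 days.
By Gamma–Poisson conjugacy, the posterior is Gamma(α + Σx, β + Σt) = Gamma(22 + 69, 16 + 7) = Gamma(91, 23).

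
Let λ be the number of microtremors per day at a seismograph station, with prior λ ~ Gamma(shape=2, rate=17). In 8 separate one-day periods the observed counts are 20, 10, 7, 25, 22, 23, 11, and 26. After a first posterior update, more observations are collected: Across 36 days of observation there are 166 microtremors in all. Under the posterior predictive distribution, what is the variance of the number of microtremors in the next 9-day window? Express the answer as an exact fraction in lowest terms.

Total count: 20 + 10 + 7 + 25 + 22 + 23 + 11 + 26 = 144.
Total exposure: 8 days.
After the first batch: Gamma(2 + 144, 17 + 8) = Gamma(146, 25).
Total count 166 over total exposure 36 days.
After the second batch: Gamma(146 + 166, 25 + 36) = Gamma(312, 61).
The posterior predictive for a window of length T is Negative Binomial with variance T·α'·(β'+T)/β'² = 9·312·70/3721 = 196560/3721.

196560/3721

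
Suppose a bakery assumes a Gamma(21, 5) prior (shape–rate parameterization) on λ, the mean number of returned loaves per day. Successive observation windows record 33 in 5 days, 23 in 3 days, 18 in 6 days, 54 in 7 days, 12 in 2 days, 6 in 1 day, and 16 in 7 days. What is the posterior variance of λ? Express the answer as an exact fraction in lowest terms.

61/432

Total count: 33 + 23 + 18 + 54 + 12 + 6 + 16 = 162.
Total exposure: 5 + 3 + 6 + 7 + 2 + 1 + 7 = 31 days.
Posterior: α' = 21 + 162 = 183, β' = 5 + 31 = 36.
Posterior variance = α'/β'² = 183/1296 = 61/432.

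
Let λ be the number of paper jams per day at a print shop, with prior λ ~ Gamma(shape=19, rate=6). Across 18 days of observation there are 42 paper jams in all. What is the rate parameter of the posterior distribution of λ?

24

Total count 42 over total exposure 18 days.
The Gamma prior is conjugate for the Poisson rate, so λ | data ~ Gamma(19+42, 6+18) = Gamma(61, 24).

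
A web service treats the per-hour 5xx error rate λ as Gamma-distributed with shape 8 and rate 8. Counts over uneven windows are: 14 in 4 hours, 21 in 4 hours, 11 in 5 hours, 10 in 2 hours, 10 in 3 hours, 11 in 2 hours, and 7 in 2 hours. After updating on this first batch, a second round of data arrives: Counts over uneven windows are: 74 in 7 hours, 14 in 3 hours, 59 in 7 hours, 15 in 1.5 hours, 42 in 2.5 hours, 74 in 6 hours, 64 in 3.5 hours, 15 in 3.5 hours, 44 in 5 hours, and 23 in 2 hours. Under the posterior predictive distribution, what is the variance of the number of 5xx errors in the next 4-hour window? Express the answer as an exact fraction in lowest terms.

Total count: 14 + 21 + 11 + 10 + 10 + 11 + 7 = 84.
Total exposure: 4 + 4 + 5 + 2 + 3 + 2 + 2 = 22 hours.
After the first batch: Gamma(8 + 84, 8 + 22) = Gamma(92, 30).
Total count: 74 + 14 + 59 + 15 + 42 + 74 + 64 + 15 + 44 + 23 = 424.
Total exposure: 7 + 3 + 7 + 1.5 + 2.5 + 6 + 3.5 + 3.5 + 5 + 2 = 41 hours.
After the second batch: Gamma(92 + 424, 30 + 41) = Gamma(516, 71).
The posterior predictive for a window of length T is Negative Binomial with variance T·α'·(β'+T)/β'² = 4·516·75/5041 = 154800/5041.

154800/5041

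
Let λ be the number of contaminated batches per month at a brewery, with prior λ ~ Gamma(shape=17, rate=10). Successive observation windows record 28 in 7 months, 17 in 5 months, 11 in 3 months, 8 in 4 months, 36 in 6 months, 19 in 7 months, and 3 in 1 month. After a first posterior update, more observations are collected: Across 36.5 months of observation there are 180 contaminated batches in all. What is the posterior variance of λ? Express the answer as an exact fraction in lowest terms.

1276/25281

Total count: 28 + 17 + 11 + 8 + 36 + 19 + 3 = 122.
Total exposure: 7 + 5 + 3 + 4 + 6 + 7 + 1 = 33 months.
After the first batch: Gamma(17 + 122, 10 + 33) = Gamma(139, 43).
Total count 180 over total exposure 36.5 months.
After the second batch: Gamma(139 + 180, 43 + 36.5) = Gamma(319, 159/2).
Posterior variance = α'/β'² = 319/(25281/4) = 1276/25281.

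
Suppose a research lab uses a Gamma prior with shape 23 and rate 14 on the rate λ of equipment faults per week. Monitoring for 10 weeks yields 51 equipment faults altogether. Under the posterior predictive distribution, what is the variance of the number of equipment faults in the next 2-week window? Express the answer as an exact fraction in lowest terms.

481/72

Total count 51 over total exposure 10 weeks.
Posterior: α' = 23 + 51 = 74, β' = 14 + 10 = 24.
The posterior predictive for a window of length T is Negative Binomial with variance T·α'·(β'+T)/β'² = 2·74·26/576 = 481/72.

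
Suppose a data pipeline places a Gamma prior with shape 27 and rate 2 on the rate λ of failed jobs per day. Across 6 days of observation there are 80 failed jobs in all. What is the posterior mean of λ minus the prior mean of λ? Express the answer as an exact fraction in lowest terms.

Total count 80 over total exposure 6 days.
Posterior: α' = 27 + 80 = 107, β' = 2 + 6 = 8.
Posterior mean = 107/8 = 107/8; prior mean = 27/2 = 27/2. Difference = 107/8 − 27/2 = -1/8.

-1/8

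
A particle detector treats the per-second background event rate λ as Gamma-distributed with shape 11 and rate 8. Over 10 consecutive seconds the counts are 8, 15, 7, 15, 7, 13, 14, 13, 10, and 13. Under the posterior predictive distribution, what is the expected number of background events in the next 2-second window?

Total count: 8 + 15 + 7 + 15 + 7 + 13 + 14 + 13 + 10 + 13 = 115.
Total exposure: 10 seconds.
By Gamma–Poisson conjugacy, the posterior is Gamma(α + Σx, β + Σt) = Gamma(11 + 115, 8 + 10) = Gamma(126, 18).
Predictive mean over a 2-second window = T·E[λ|data] = 2·126/18 = 14.

14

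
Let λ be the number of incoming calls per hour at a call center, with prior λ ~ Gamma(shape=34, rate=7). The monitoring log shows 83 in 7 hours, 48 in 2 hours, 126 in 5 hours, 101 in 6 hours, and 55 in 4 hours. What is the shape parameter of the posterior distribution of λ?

447

Total count: 83 + 48 + 126 + 101 + 55 = 413.
Total exposure: 7 + 2 + 5 + 6 + 4 = 24 hours.
Gamma(α, β) with Poisson data over total exposure Σt gives posterior Gamma(α+Σx, β+Σt) = Gamma(447, 31).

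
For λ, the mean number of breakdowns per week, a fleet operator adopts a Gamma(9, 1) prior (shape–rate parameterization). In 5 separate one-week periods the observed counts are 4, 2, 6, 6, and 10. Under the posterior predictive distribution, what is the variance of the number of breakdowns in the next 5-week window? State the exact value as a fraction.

Total count: 4 + 2 + 6 + 6 + 10 = 28.
Total exposure: 5 weeks.
The Gamma prior is conjugate for the Poisson rate, so λ | data ~ Gamma(9+28, 1+5) = Gamma(37, 6).
The posterior predictive for a window of length T is Negative Binomial with variance T·α'·(β'+T)/β'² = 5·37·11/36 = 2035/36.

2035/36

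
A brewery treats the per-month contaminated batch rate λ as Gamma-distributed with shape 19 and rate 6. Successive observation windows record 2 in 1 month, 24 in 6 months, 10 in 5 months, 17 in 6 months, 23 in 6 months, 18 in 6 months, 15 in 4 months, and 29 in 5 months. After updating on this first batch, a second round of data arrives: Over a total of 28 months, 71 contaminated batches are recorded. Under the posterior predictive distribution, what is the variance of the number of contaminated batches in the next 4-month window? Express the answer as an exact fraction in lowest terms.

Total count: 2 + 24 + 10 + 17 + 23 + 18 + 15 + 29 = 138.
Total exposure: 1 + 6 + 5 + 6 + 6 + 6 + 4 + 5 = 39 months.
After the first batch: Gamma(19 + 138, 6 + 39) = Gamma(157, 45).
Total count 71 over total exposure 28 months.
After the second batch: Gamma(157 + 71, 45 + 28) = Gamma(228, 73).
The posterior predictive for a window of length T is Negative Binomial with variance T·α'·(β'+T)/β'² = 4·228·77/5329 = 70224/5329.

70224/5329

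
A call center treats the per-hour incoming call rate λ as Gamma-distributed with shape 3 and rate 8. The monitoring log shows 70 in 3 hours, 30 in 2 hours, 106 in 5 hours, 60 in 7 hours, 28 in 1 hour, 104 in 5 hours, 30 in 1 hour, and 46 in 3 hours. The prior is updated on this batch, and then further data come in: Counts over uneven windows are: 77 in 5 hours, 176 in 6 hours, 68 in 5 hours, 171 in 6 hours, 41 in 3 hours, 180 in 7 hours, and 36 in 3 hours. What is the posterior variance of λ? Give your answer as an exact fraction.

613/2450

Total count: 70 + 30 + 106 + 60 + 28 + 104 + 30 + 46 = 474.
Total exposure: 3 + 2 + 5 + 7 + 1 + 5 + 1 + 3 = 27 hours.
After the first batch: Gamma(3 + 474, 8 + 27) = Gamma(477, 35).
Total count: 77 + 176 + 68 + 171 + 41 + 180 + 36 = 749.
Total exposure: 5 + 6 + 5 + 6 + 3 + 7 + 3 = 35 hours.
After the second batch: Gamma(477 + 749, 35 + 35) = Gamma(1226, 70).
Posterior variance = α'/β'² = 1226/4900 = 613/2450.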